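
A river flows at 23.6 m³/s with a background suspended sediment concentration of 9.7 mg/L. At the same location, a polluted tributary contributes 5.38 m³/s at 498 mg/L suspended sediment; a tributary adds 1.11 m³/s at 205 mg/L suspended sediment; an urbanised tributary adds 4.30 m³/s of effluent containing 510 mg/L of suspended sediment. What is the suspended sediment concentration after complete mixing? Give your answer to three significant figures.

155 mg/L

Conservation of mass: C = (23.60·9.700 + 5.380·498.0 + 1.110·205.0 + 4.300·510.0) / 34.39 = 5329/34.39 = 154.9 mg/L.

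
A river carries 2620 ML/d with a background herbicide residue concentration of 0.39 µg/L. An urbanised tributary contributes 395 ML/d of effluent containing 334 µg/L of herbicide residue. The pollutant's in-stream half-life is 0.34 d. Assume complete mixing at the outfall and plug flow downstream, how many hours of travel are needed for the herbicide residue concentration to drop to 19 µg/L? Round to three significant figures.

After mixing, C = (2620·0.3900 + 395.0·334.0) / 3015 = 133000/3015 = 44.10 µg/L.
Half-life 0.34 d → k = ln 2 / 0.34 = 2.039 d⁻¹.
44.10·exp(−k·t) = 19 → t = ln(44.10/19)/k = 35680 s = 9.912 h.

9.91 h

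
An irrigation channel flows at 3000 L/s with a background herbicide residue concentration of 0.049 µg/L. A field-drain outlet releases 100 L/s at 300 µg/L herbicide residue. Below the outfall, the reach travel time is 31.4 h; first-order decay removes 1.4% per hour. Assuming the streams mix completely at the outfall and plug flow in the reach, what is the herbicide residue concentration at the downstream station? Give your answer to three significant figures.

6.25 µg/L

Conservation of mass: C = (3000·0.04900 + 100.0·300.0) / 3100 = 30150/3100 = 9.725 µg/L.
1.4%/h lost → k = −ln(1 − 0.014) = 0.01410 h⁻¹.
First-order decay: C = 9.725·exp(−k·t) = 9.725·0.6423 = 6.246 µg/L.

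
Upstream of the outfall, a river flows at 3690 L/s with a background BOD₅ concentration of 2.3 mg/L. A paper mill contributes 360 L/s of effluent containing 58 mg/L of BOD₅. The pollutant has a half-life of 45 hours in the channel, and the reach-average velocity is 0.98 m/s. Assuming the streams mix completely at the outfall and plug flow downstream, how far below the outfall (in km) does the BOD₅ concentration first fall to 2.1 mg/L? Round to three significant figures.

284 km

Mixed concentration C = ΣQC/ΣQ = (3690·2.300 + 360.0·58.00) / 4050 = 29370/4050 = 7.251 mg/L.
Half-life 45 h → k = ln 2 / 45 = 0.01540 h⁻¹ = 0.3697 d⁻¹.
Set 7.251·exp(−k·t) = 2.1 → t = ln(7.251/2.1)/k = 289600 s = 80.45 h.
Distance = v·t = 0.98·289600 = 283800 m = 283.8 km.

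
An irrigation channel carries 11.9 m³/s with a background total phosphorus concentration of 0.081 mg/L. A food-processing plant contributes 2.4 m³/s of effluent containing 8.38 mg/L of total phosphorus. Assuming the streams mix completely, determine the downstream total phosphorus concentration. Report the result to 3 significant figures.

After mixing, C = (11.90·0.08100 + 2.400·8.380) / 14.30 = 21.08/14.30 = 1.474 mg/L.

1.47 mg/L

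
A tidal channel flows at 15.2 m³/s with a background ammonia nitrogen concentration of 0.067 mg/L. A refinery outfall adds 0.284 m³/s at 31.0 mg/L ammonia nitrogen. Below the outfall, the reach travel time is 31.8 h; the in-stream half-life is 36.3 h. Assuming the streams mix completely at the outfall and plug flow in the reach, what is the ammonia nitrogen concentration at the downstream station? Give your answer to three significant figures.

0.346 mg/L

Mixed concentration C = ΣQC/ΣQ = (15.20·0.06700 + 0.2840·31.00) / 15.48 = 9.822/15.48 = 0.6344 mg/L.
Half-life 36.3 h → k = ln 2 / 36.3 = 0.01909 h⁻¹ = 0.4583 d⁻¹.
After decay, C = 0.6344 × e^(−kt) = 0.6344 × 0.5449 = 0.3456 mg/L.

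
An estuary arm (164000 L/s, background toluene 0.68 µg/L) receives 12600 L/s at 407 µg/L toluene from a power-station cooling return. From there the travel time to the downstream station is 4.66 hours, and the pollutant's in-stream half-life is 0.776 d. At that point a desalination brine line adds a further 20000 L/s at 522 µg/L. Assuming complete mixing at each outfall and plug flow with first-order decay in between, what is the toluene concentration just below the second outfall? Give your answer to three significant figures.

After mixing, C = (164000·0.6800 + 12600·407.0) / 176600 = 5240000/176600 = 29.67 µg/L; combined flow 176600 L/s.
Half-life 0.776 d → k = ln 2 / 0.776 = 0.8932 d⁻¹.
After decay, C = 29.67 × e^(−kt) = 29.67 × 0.8408 = 24.95 µg/L.
At the second outfall, C = (176600·24.95 + 20000·522.0) / (176600 + 20000) = 75.51 µg/L.

75.5 µg/L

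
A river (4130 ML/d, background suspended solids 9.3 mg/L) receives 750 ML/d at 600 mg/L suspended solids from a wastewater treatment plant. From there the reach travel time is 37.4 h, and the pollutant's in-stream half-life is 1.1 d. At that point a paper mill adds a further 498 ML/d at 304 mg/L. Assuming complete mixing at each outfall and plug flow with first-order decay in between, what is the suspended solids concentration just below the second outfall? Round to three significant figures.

Mixed concentration C = ΣQC/ΣQ = (4130·9.300 + 750.0·600.0) / 4880 = 488400/4880 = 100.1 mg/L; combined flow 4880 ML/d.
Half-life 1.1 d → k = ln 2 / 1.1 = 0.6301 d⁻¹.
Applying C = C₀e^(−kt): 100.1 × 0.3746 = 37.49 mg/L.
Second outfall: C = (4880·37.49 + 498.0·304.0)/5378 = 62.17 mg/L.

62.2 mg/L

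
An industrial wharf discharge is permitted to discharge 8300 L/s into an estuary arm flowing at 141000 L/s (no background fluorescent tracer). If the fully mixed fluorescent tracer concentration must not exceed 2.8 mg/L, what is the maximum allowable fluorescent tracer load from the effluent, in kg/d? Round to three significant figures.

Mass balance at the limit: 141000·0 + 8300·Cₑ = 149300·2.8 → Cₑ = 50.37 mg/L.
8300 L/s = 8.300 m³/s. Load = 8.300 m³/s × 50.37 g/m³ × 86 400 s/d = 36120 kg/d.

36100 kg/d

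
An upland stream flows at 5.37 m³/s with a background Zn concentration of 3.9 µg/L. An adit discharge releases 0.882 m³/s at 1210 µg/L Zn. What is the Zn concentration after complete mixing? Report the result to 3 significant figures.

174 µg/L

After mixing, C = (5.370·3.900 + 0.8820·1210) / 6.252 = 1088/6.252 = 174.1 µg/L.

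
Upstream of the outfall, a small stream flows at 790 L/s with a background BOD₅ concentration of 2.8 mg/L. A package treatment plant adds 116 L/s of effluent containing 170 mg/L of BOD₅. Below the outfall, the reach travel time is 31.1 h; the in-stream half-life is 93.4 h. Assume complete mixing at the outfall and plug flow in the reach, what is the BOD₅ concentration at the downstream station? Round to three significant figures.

Flow-weighted average: C = (790.0·2.800 + 116.0·170.0) / 906.0 = 21930/906.0 = 24.21 mg/L.
Half-life 93.4 h → k = ln 2 / 93.4 = 0.007421 h⁻¹ = 0.1781 d⁻¹.
First-order decay: C = 24.21·exp(−k·t) = 24.21·0.7939 = 19.22 mg/L.

19.2 mg/L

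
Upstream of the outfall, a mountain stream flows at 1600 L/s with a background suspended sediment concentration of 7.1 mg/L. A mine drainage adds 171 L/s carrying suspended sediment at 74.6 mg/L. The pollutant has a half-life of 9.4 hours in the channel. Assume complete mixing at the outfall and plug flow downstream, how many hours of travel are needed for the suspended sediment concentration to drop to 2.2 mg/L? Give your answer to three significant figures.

Conservation of mass: C = (1600·7.100 + 171.0·74.60) / 1771 = 24120/1771 = 13.62 mg/L.
Half-life 9.4 h → k = ln 2 / 9.4 = 0.07374 h⁻¹ = 1.770 d⁻¹.
13.62·exp(−k·t) = 2.2 → t = ln(13.62/2.2)/k = 89000 s = 24.72 h.

24.7 h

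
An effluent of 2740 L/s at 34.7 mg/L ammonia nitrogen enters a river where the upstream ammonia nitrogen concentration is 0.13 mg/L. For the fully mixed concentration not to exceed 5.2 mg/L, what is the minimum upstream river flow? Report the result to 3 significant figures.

Set C_mix = 5.2: (Q·0.1300 + 2740·34.70) / (Q + 2740) = 5.2
→ Q = 2740·(34.70 − 5.2)/(5.2 − 0.1300) = 15940 L/s.

15900 L/s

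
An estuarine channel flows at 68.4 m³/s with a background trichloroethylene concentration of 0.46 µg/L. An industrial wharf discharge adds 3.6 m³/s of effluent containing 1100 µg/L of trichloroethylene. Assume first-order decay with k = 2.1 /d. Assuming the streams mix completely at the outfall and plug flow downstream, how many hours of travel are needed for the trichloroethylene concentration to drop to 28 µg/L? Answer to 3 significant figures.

7.81 h

After mixing, C = (68.40·0.4600 + 3.600·1100) / 72.00 = 3991/72.00 = 55.44 µg/L.
55.44·exp(−k·t) = 28 → t = ln(55.44/28)/k = 28100 s = 7.806 h.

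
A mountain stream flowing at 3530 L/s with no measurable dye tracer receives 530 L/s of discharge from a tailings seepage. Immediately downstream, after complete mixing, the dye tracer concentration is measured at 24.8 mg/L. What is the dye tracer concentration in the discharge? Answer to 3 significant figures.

190 mg/L

Mass balance: 3530·0 + 530.0·Cₑ = 4060·24.80
→ Cₑ = (4060·24.80 − 3530·0) / 530.0 = 190.0 mg/L.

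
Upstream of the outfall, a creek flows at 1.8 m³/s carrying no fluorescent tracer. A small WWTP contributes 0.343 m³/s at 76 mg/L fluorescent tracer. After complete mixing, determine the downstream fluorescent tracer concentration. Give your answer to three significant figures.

12.2 mg/L

Conservation of mass: C = (1.800·0 + 0.3430·76.00) / 2.143 = 26.07/2.143 = 12.16 mg/L.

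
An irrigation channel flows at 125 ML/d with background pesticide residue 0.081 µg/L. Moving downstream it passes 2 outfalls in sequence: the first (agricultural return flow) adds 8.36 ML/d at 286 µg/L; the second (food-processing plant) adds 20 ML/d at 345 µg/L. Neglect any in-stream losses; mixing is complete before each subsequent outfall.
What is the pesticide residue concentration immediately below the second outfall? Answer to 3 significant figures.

60.6 µg/L

Below outfall 1: Q → 133.4 ML/d, C = (125.0·0.08100 + 8.360·286.0)/133.4 = 18.00 µg/L.
Below outfall 2: Q → 153.4 ML/d, C = (133.4·18.00 + 20.00·345.0)/153.4 = 60.65 µg/L.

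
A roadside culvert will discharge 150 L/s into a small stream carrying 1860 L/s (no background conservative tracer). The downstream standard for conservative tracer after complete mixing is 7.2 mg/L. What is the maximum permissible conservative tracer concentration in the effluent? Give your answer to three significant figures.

96.5 mg/L

At the limit, (Qr·Cr + Qe·Cₑ)/(Qr + Qe) = 7.2:
Cₑ = (2010·7.2 − 1860·0) / 150.0 = 96.48 mg/L.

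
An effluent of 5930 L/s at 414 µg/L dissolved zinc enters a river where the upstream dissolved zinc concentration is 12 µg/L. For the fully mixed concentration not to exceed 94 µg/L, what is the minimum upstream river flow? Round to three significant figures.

23100 L/s

Set C_mix = 94: (Q·12.00 + 5930·414.0) / (Q + 5930) = 94
→ Q = 5930·(414.0 − 94)/(94 − 12.00) = 23140 L/s.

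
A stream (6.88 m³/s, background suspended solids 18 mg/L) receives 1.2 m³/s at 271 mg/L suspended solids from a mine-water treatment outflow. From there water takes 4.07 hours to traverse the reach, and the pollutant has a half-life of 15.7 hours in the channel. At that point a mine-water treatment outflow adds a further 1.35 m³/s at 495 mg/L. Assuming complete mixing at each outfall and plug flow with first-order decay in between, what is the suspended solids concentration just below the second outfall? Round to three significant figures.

After mixing, C = (6.880·18.00 + 1.200·271.0) / 8.080 = 449.0/8.080 = 55.57 mg/L; combined flow 8.080 m³/s.
Half-life 15.7 h → k = ln 2 / 15.7 = 0.04415 h⁻¹ = 1.060 d⁻¹.
Applying C = C₀e^(−kt): 55.57 × 0.8355 = 46.43 mg/L.
At the second outfall, C = (8.080·46.43 + 1.350·495.0) / (8.080 + 1.350) = 110.7 mg/L.

111 mg/L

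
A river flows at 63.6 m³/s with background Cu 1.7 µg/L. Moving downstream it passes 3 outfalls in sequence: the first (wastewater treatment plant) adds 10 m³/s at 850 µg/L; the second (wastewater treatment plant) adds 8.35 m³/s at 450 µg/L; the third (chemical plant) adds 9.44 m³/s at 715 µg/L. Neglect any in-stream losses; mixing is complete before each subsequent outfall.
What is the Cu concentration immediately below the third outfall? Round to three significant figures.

Below outfall 1: Q → 73.60 m³/s, C = (63.60·1.700 + 10.00·850.0)/73.60 = 117.0 µg/L.
Below outfall 2: Q → 81.95 m³/s, C = (73.60·117.0 + 8.350·450.0)/81.95 = 150.9 µg/L.
Below outfall 3: Q → 91.39 m³/s, C = (81.95·150.9 + 9.440·715.0)/91.39 = 209.2 µg/L.

209 µg/L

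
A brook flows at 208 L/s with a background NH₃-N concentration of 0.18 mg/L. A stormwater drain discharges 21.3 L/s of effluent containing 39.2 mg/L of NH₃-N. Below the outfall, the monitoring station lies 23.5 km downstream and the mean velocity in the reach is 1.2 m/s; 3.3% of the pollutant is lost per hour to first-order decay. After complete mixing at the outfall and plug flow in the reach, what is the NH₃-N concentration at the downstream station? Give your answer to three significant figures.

3.17 mg/L

After mixing, C = (208.0·0.1800 + 21.30·39.20) / 229.3 = 872.4/229.3 = 3.805 mg/L.
Travel time t = 23.5·1000 / 1.2 = 19580 s = 5.440 h.
3.3%/h lost → k = −ln(1 − 0.033) = 0.03356 h⁻¹.
Decay over the reach: 3.805·exp(−kt) = 3.805·0.8331 = 3.170 mg/L.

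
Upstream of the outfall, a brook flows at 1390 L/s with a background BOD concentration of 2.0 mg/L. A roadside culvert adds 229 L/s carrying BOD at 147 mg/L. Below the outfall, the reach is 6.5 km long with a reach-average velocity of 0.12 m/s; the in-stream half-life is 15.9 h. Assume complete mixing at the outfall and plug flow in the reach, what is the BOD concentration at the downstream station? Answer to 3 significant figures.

Mixed concentration C = ΣQC/ΣQ = (1390·2.000 + 229.0·147.0) / 1619 = 36440/1619 = 22.51 mg/L.
Travel time t = 6.5·1000 / 0.12 = 54170 s = 15.05 h.
Half-life 15.9 h → k = ln 2 / 15.9 = 0.04359 h⁻¹ = 1.046 d⁻¹.
First-order decay: C = 22.51·exp(−k·t) = 22.51·0.5190 = 11.68 mg/L.

11.7 mg/L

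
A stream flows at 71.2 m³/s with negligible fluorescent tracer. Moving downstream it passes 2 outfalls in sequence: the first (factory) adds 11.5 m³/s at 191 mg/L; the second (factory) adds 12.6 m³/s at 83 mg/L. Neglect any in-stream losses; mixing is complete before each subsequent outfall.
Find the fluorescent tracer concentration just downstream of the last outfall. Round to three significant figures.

34.0 mg/L

Outfall 1: combined Q = 82.70 m³/s; C = (71.20·0 + 11.50·191.0)/82.70 = 26.56 mg/L.
Outfall 2: combined Q = 95.30 m³/s; C = (82.70·26.56 + 12.60·83.00)/95.30 = 34.02 mg/L.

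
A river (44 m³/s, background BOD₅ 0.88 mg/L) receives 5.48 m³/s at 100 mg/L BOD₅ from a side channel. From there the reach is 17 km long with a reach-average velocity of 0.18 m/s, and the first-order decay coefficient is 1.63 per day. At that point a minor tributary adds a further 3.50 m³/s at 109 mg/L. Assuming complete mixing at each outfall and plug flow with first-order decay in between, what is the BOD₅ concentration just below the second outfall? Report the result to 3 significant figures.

9.07 mg/L

Flow-weighted average: C = (44.00·0.8800 + 5.480·100.0) / 49.48 = 586.7/49.48 = 11.86 mg/L; combined flow 49.48 m³/s.
Travel time t = 17·1000 / 0.18 = 94440 s = 26.23 h.
First-order decay: C = 11.86·exp(−k·t) = 11.86·0.1683 = 1.996 mg/L.
At the second outfall, C = (49.48·1.996 + 3.500·109.0) / (49.48 + 3.500) = 9.065 mg/L.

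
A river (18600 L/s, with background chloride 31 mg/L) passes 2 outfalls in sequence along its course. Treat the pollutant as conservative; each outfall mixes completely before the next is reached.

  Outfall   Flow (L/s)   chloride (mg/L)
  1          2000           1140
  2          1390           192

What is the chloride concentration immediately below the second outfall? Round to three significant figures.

Outfall 1: combined Q = 20600 L/s; C = (18600·31.00 + 2000·1140)/20600 = 138.7 mg/L.
Outfall 2: combined Q = 21990 L/s; C = (20600·138.7 + 1390·192.0)/21990 = 142.0 mg/L.

142 mg/L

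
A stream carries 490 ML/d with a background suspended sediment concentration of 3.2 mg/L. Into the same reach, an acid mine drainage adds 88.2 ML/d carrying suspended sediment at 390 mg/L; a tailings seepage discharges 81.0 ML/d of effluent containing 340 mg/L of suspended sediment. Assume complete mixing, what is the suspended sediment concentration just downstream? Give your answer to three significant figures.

96.3 mg/L

Flow-weighted average: C = (490.0·3.200 + 88.20·390.0 + 81.00·340.0) / 659.2 = 63510/659.2 = 96.34 mg/L.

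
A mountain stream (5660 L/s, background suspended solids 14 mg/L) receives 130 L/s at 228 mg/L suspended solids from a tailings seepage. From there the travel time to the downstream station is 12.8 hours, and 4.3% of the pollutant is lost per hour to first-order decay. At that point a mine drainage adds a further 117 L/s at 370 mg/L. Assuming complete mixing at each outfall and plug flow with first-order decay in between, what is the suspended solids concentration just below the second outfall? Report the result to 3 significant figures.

Flow-weighted average: C = (5660·14.00 + 130.0·228.0) / 5790 = 108900/5790 = 18.80 mg/L; combined flow 5790 L/s.
4.3%/h lost → k = −ln(1 − 0.043) = 0.04395 h⁻¹.
Decay over the reach: 18.80·exp(−kt) = 18.80·0.5697 = 10.71 mg/L.
At the second outfall, C = (5790·10.71 + 117.0·370.0) / (5790 + 117.0) = 17.83 mg/L.

17.8 mg/L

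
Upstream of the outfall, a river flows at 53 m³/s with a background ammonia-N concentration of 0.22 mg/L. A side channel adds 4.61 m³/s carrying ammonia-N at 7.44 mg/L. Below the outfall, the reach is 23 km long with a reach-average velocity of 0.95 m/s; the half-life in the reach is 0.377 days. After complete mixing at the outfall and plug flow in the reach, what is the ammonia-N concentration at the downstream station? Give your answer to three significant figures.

After mixing, C = (53.00·0.2200 + 4.610·7.440) / 57.61 = 45.96/57.61 = 0.7978 mg/L.
Travel time t = 23·1000 / 0.95 = 24210 s = 6.725 h.
Half-life 0.377 d → k = ln 2 / 0.377 = 1.839 d⁻¹.
Decay over the reach: 0.7978·exp(−kt) = 0.7978·0.5974 = 0.4766 mg/L.

0.477 mg/L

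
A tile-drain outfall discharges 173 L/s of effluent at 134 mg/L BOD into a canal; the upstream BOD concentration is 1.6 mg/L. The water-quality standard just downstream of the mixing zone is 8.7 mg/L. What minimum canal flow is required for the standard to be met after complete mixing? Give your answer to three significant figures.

Set C_mix = 8.7: (Q·1.600 + 173.0·134.0) / (Q + 173.0) = 8.7
→ Q = 173.0·(134.0 − 8.7)/(8.7 − 1.600) = 3053 L/s.

3050 L/s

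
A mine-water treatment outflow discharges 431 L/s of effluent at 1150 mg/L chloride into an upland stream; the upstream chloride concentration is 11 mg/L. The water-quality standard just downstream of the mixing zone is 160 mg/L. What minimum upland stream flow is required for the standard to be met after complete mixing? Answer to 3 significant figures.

2860 L/s

Set C_mix = 160: (Q·11.00 + 431.0·1150) / (Q + 431.0) = 160
→ Q = 431.0·(1150 − 160)/(160 − 11.00) = 2864 L/s.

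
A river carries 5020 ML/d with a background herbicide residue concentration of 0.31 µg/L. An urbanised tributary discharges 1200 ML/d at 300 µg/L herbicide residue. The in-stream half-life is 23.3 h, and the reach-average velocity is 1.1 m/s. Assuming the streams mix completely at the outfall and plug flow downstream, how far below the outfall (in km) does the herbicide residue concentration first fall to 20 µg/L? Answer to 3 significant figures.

After mixing, C = (5020·0.3100 + 1200·300.0) / 6220 = 361600/6220 = 58.13 µg/L.
Half-life 23.3 h → k = ln 2 / 23.3 = 0.02975 h⁻¹ = 0.7140 d⁻¹.
Set 58.13·exp(−k·t) = 20 → t = ln(58.13/20)/k = 129100 s = 35.86 h.
Distance = v·t = 1.1·129100 = 142000 m = 142.0 km.

142 km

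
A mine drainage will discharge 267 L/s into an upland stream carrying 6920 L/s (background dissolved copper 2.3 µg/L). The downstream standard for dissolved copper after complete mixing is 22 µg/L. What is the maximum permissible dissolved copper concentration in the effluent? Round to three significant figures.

At the limit, (Qr·Cr + Qe·Cₑ)/(Qr + Qe) = 22:
Cₑ = (7187·22 − 6920·2.300) / 267.0 = 532.6 µg/L.

533 µg/L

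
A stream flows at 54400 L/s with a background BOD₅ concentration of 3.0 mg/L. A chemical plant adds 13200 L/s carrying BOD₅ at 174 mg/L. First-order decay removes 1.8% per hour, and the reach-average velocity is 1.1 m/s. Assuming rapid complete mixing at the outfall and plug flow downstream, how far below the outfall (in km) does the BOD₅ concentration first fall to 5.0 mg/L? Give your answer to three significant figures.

Mass balance: C = (54400·3.000 + 13200·174.0) / 67600 = 2460000/67600 = 36.39 mg/L.
1.8%/h lost → k = −ln(1 − 0.018) = 0.01816 h⁻¹.
Set 36.39·exp(−k·t) = 5.0 → t = ln(36.39/5.0)/k = 393400 s = 109.3 h.
Distance = v·t = 1.1·393400 = 432700 m = 432.7 km.

433 km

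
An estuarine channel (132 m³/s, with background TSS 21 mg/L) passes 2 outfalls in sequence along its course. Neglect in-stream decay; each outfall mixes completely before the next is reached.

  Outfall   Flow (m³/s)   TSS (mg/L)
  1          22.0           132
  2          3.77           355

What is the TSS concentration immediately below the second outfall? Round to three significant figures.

44.5 mg/L

Outfall 1: combined Q = 154.0 m³/s; C = (132.0·21.00 + 22.00·132.0)/154.0 = 36.86 mg/L.
Outfall 2: combined Q = 157.8 m³/s; C = (154.0·36.86 + 3.770·355.0)/157.8 = 44.46 mg/L.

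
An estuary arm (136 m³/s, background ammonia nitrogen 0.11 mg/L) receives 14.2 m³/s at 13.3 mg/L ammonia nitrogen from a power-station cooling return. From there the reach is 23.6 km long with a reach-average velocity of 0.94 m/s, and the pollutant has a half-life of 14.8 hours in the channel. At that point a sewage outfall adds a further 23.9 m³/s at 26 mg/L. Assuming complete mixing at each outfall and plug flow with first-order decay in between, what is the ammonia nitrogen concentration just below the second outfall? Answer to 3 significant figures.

4.41 mg/L

Mixed concentration C = ΣQC/ΣQ = (136.0·0.1100 + 14.20·13.30) / 150.2 = 203.8/150.2 = 1.357 mg/L; combined flow 150.2 m³/s.
Travel time t = 23.6·1000 / 0.94 = 25110 s = 6.974 h.
Half-life 14.8 h → k = ln 2 / 14.8 = 0.04683 h⁻¹ = 1.124 d⁻¹.
After decay, C = 1.357 × e^(−kt) = 1.357 × 0.7214 = 0.9789 mg/L.
Second outfall: C = (150.2·0.9789 + 23.90·26.00)/174.1 = 4.414 mg/L.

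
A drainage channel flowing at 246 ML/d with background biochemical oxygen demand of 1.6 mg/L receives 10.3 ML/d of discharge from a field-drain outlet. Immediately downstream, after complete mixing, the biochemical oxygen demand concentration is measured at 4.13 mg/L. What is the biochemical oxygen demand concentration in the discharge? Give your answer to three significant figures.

64.6 mg/L

Mass balance: 246.0·1.600 + 10.30·Cₑ = 256.3·4.130
→ Cₑ = (256.3·4.130 − 246.0·1.600) / 10.30 = 64.56 mg/L.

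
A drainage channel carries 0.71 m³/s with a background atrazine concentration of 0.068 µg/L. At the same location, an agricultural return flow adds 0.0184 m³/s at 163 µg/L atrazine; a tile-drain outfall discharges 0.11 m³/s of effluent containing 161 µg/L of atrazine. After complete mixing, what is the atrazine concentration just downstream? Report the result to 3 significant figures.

After mixing, C = (0.7100·0.06800 + 0.01840·163.0 + 0.1100·161.0) / 0.8384 = 20.76/0.8384 = 24.76 µg/L.

24.8 µg/L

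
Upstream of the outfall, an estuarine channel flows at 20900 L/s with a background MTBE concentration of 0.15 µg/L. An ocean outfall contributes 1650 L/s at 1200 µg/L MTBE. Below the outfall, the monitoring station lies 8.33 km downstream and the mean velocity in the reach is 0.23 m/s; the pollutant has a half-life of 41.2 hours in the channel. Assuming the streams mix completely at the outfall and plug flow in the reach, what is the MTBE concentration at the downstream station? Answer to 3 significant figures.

74.3 µg/L

Mixed concentration C = ΣQC/ΣQ = (20900·0.1500 + 1650·1200) / 22550 = 1983000/22550 = 87.94 µg/L.
Travel time t = 8.33·1000 / 0.23 = 36220 s = 10.06 h.
Half-life 41.2 h → k = ln 2 / 41.2 = 0.01682 h⁻¹ = 0.4038 d⁻¹.
Applying C = C₀e^(−kt): 87.94 × 0.8443 = 74.25 µg/L.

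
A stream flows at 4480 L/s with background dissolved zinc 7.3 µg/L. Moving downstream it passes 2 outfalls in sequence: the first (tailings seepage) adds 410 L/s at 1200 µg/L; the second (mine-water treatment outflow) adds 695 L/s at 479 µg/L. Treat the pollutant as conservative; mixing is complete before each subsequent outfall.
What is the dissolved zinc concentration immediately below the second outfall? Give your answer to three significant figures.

After outfall 1: Q = 4480 + 410.0 = 4890 L/s; C = (4480·7.300 + 410.0·1200)/4890 = 107.3 µg/L.
After outfall 2: Q = 4890 + 695.0 = 5585 L/s; C = (4890·107.3 + 695.0·479.0)/5585 = 153.6 µg/L.

154 µg/L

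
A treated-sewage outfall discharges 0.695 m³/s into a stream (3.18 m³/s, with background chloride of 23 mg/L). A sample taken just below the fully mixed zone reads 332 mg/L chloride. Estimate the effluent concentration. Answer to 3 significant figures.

Mass balance: 3.180·23.00 + 0.6950·Cₑ = 3.875·332.0
→ Cₑ = (3.875·332.0 − 3.180·23.00) / 0.6950 = 1746 mg/L.

1750 mg/L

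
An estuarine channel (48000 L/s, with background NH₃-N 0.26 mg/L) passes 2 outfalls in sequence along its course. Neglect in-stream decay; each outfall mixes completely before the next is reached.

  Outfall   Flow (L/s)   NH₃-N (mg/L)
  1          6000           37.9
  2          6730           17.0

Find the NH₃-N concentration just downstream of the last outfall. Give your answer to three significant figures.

Outfall 1: combined Q = 54000 L/s; C = (48000·0.2600 + 6000·37.90)/54000 = 4.442 mg/L.
Outfall 2: combined Q = 60730 L/s; C = (54000·4.442 + 6730·17.00)/60730 = 5.834 mg/L.

5.83 mg/L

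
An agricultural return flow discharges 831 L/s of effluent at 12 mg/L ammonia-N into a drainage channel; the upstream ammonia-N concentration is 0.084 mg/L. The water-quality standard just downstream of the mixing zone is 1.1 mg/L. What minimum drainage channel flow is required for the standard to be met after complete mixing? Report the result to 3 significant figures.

Set C_mix = 1.1: (Q·0.08400 + 831.0·12.00) / (Q + 831.0) = 1.1
→ Q = 831.0·(12.00 − 1.1)/(1.1 − 0.08400) = 8915 L/s.

8920 L/s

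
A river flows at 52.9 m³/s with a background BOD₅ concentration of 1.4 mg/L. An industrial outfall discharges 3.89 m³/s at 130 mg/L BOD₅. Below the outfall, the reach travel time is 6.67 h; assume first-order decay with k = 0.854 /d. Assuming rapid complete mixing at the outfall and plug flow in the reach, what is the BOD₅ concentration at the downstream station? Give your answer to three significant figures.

8.05 mg/L

Mass balance: C = (52.90·1.400 + 3.890·130.0) / 56.79 = 579.8/56.79 = 10.21 mg/L.
First-order decay: C = 10.21·exp(−k·t) = 10.21·0.7887 = 8.052 mg/L.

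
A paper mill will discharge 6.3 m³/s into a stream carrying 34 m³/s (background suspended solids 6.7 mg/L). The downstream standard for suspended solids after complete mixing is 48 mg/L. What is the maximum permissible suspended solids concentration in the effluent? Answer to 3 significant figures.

271 mg/L

At the limit, (Qr·Cr + Qe·Cₑ)/(Qr + Qe) = 48:
Cₑ = (40.30·48 − 34.00·6.700) / 6.300 = 270.9 mg/L.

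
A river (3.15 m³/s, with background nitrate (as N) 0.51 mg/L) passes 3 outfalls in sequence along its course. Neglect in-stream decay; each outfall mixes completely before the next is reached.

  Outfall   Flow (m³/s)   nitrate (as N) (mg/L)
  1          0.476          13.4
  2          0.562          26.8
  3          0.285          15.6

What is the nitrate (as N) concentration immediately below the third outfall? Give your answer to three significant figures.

Outfall 1: combined Q = 3.626 m³/s; C = (3.150·0.5100 + 0.4760·13.40)/3.626 = 2.202 mg/L.
Outfall 2: combined Q = 4.188 m³/s; C = (3.626·2.202 + 0.5620·26.80)/4.188 = 5.503 mg/L.
Outfall 3: combined Q = 4.473 m³/s; C = (4.188·5.503 + 0.2850·15.60)/4.473 = 6.146 mg/L.

6.15 mg/L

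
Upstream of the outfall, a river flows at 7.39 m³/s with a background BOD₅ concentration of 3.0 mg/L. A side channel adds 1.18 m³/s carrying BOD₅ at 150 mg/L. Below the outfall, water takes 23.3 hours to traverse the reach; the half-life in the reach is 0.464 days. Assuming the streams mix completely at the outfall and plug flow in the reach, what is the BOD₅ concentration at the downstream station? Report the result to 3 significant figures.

Flow-weighted average: C = (7.390·3.000 + 1.180·150.0) / 8.570 = 199.2/8.570 = 23.24 mg/L.
Half-life 0.464 d → k = ln 2 / 0.464 = 1.494 d⁻¹.
After decay, C = 23.24 × e^(−kt) = 23.24 × 0.2345 = 5.450 mg/L.

5.45 mg/L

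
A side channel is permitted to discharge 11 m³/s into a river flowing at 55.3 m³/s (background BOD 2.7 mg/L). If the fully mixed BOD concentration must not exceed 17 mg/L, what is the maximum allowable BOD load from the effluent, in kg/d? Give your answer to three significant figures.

Mass balance at the limit: 55.30·2.700 + 11.00·Cₑ = 66.30·17 → Cₑ = 88.89 mg/L.
Load = 11.00 m³/s × 88.89 g/m³ × 86 400 s/d = 84480 kg/d.

84500 kg/d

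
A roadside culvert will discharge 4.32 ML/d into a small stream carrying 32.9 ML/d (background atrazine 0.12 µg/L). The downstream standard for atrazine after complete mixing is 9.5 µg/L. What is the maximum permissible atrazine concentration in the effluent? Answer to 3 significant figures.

At the limit, (Qr·Cr + Qe·Cₑ)/(Qr + Qe) = 9.5:
Cₑ = (37.22·9.5 − 32.90·0.1200) / 4.320 = 80.94 µg/L.

80.9 µg/L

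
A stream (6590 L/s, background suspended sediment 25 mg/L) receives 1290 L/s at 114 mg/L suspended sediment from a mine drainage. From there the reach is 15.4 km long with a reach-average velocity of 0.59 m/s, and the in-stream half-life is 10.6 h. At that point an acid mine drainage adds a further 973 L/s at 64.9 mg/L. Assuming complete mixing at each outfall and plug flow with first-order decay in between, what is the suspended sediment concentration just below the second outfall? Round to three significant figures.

Mass balance: C = (6590·25.00 + 1290·114.0) / 7880 = 311800/7880 = 39.57 mg/L; combined flow 7880 L/s.
Travel time t = 15.4·1000 / 0.59 = 26100 s = 7.250 h.
Half-life 10.6 h → k = ln 2 / 10.6 = 0.06539 h⁻¹ = 1.569 d⁻¹.
After decay, C = 39.57 × e^(−kt) = 39.57 × 0.6224 = 24.63 mg/L.
At the second outfall, C = (7880·24.63 + 973.0·64.90) / (7880 + 973.0) = 29.06 mg/L.

29.1 mg/L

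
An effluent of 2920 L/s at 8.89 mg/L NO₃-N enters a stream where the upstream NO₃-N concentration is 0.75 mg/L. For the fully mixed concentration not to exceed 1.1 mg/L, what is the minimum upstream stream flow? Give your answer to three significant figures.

Set C_mix = 1.1: (Q·0.7500 + 2920·8.890) / (Q + 2920) = 1.1
→ Q = 2920·(8.890 − 1.1)/(1.1 − 0.7500) = 64990 L/s.

65000 L/s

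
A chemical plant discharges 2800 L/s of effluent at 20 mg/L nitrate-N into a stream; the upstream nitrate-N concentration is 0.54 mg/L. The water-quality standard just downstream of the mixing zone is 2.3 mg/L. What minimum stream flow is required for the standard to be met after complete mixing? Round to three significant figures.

Set C_mix = 2.3: (Q·0.5400 + 2800·20.00) / (Q + 2800) = 2.3
→ Q = 2800·(20.00 − 2.3)/(2.3 − 0.5400) = 28160 L/s.

28200 L/s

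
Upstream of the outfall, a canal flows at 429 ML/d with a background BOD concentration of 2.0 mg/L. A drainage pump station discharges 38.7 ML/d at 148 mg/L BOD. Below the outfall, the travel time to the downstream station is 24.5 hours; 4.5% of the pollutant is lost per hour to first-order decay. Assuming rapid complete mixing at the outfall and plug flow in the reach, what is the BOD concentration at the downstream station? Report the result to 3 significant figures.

Conservation of mass: C = (429.0·2.000 + 38.70·148.0) / 467.7 = 6586/467.7 = 14.08 mg/L.
4.5%/h lost → k = −ln(1 − 0.045) = 0.04604 h⁻¹.
Applying C = C₀e^(−kt): 14.08 × 0.3237 = 4.557 mg/L.

4.56 mg/L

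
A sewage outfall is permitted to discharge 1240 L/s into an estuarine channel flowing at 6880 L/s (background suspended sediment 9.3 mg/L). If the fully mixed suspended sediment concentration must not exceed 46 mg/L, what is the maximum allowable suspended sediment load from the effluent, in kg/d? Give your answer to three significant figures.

Mass balance at the limit: 6880·9.300 + 1240·Cₑ = 8120·46 → Cₑ = 249.6 mg/L.
1240 L/s = 1.240 m³/s. Load = 1.240 m³/s × 249.6 g/m³ × 86 400 s/d = 26740 kg/d.

26700 kg/d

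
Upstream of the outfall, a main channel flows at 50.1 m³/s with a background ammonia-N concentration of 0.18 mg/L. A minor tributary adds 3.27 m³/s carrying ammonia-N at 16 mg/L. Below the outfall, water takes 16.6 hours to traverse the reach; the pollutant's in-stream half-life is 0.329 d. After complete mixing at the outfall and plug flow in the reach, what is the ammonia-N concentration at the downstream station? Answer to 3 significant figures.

Conservation of mass: C = (50.10·0.1800 + 3.270·16.00) / 53.37 = 61.34/53.37 = 1.149 mg/L.
Half-life 0.329 d → k = ln 2 / 0.329 = 2.107 d⁻¹.
Decay over the reach: 1.149·exp(−kt) = 1.149·0.2329 = 0.2677 mg/L.

0.268 mg/L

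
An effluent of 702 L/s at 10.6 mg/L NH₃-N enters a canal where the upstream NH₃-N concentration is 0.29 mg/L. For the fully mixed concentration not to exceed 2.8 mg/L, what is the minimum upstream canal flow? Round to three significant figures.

2180 L/s

Set C_mix = 2.8: (Q·0.2900 + 702.0·10.60) / (Q + 702.0) = 2.8
→ Q = 702.0·(10.60 − 2.8)/(2.8 − 0.2900) = 2182 L/s.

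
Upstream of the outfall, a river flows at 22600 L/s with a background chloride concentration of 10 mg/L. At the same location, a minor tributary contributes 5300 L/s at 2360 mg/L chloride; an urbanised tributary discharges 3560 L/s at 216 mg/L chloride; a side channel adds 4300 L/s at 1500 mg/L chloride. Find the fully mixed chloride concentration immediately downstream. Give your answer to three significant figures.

558 mg/L

Conservation of mass: C = (22600·10.00 + 5300·2360 + 3560·216.0 + 4300·1500) / 35760 = 19950000/35760 = 558.0 mg/L.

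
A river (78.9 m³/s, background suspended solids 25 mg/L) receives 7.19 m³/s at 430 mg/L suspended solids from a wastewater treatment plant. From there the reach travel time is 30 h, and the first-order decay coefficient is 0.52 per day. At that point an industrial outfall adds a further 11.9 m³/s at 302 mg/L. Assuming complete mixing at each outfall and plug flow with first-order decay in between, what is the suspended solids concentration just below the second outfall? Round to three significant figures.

Conservation of mass: C = (78.90·25.00 + 7.190·430.0) / 86.09 = 5064/86.09 = 58.82 mg/L; combined flow 86.09 m³/s.
Applying C = C₀e^(−kt): 58.82 × 0.5220 = 30.71 mg/L.
Second outfall: C = (86.09·30.71 + 11.90·302.0)/97.99 = 63.65 mg/L.

63.7 mg/L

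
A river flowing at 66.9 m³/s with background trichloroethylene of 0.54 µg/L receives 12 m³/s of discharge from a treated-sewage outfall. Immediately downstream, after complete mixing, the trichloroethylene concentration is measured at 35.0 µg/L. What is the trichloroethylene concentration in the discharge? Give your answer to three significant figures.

Mass balance: 66.90·0.5400 + 12.00·Cₑ = 78.90·35.00
→ Cₑ = (78.90·35.00 − 66.90·0.5400) / 12.00 = 227.1 µg/L.

227 µg/L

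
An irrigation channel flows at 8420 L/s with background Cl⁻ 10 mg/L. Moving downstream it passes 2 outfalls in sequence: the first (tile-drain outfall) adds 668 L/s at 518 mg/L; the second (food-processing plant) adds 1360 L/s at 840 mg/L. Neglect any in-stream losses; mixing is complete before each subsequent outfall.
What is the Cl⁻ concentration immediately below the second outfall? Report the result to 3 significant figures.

151 mg/L

Outfall 1: combined Q = 9088 L/s; C = (8420·10.00 + 668.0·518.0)/9088 = 47.34 mg/L.
Outfall 2: combined Q = 10450 L/s; C = (9088·47.34 + 1360·840.0)/10450 = 150.5 mg/L.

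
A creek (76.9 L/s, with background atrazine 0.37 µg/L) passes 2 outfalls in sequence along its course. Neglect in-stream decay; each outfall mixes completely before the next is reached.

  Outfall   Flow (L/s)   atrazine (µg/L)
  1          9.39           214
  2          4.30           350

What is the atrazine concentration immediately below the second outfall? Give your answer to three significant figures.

Outfall 1: combined Q = 86.29 L/s; C = (76.90·0.3700 + 9.390·214.0)/86.29 = 23.62 µg/L.
Outfall 2: combined Q = 90.59 L/s; C = (86.29·23.62 + 4.300·350.0)/90.59 = 39.11 µg/L.

39.1 µg/L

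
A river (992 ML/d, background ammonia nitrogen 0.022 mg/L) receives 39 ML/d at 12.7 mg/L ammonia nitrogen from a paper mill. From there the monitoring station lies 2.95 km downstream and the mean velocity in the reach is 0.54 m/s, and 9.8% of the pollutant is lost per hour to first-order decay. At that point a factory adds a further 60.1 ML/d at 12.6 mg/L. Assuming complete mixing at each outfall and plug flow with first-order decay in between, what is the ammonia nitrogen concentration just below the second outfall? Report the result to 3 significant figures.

1.10 mg/L

Flow-weighted average: C = (992.0·0.02200 + 39.00·12.70) / 1031 = 517.1/1031 = 0.5016 mg/L; combined flow 1031 ML/d.
Travel time t = 2.95·1000 / 0.54 = 5463 s = 1.517 h.
9.8%/h lost → k = −ln(1 − 0.098) = 0.1031 h⁻¹.
First-order decay: C = 0.5016·exp(−k·t) = 0.5016·0.8551 = 0.4289 mg/L.
At the second outfall, C = (1031·0.4289 + 60.10·12.60) / (1031 + 60.10) = 1.099 mg/L.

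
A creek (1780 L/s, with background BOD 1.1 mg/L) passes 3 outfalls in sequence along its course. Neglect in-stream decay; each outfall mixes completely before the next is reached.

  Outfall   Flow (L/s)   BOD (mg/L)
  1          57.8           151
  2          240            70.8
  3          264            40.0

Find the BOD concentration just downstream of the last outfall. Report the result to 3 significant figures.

16.3 mg/L

Below outfall 1: Q → 1838 L/s, C = (1780·1.100 + 57.80·151.0)/1838 = 5.814 mg/L.
Below outfall 2: Q → 2078 L/s, C = (1838·5.814 + 240.0·70.80)/2078 = 13.32 mg/L.
Below outfall 3: Q → 2342 L/s, C = (2078·13.32 + 264.0·40.00)/2342 = 16.33 mg/L.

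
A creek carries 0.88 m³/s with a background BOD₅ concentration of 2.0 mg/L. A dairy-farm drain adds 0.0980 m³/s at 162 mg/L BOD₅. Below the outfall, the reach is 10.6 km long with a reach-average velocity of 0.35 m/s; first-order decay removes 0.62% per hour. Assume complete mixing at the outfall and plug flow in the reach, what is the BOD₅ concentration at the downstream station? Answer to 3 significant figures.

Conservation of mass: C = (0.8800·2.000 + 0.09800·162.0) / 0.9780 = 17.64/0.9780 = 18.03 mg/L.
Travel time t = 10.6·1000 / 0.35 = 30290 s = 8.413 h.
0.62%/h lost → k = −ln(1 − 0.0062) = 0.006219 h⁻¹.
After decay, C = 18.03 × e^(−kt) = 18.03 × 0.9490 = 17.11 mg/L.

17.1 mg/L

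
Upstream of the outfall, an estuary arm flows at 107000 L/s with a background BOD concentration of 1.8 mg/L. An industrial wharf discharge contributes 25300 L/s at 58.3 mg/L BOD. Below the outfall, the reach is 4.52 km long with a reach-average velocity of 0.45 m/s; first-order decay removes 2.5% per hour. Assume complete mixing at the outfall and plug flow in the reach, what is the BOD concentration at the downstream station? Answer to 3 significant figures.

11.7 mg/L

Flow-weighted average: C = (107000·1.800 + 25300·58.30) / 132300 = 1668000/132300 = 12.60 mg/L.
Travel time t = 4.52·1000 / 0.45 = 10040 s = 2.790 h.
2.5%/h lost → k = −ln(1 − 0.025) = 0.02532 h⁻¹.
Decay over the reach: 12.60·exp(−kt) = 12.60·0.9318 = 11.74 mg/L.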